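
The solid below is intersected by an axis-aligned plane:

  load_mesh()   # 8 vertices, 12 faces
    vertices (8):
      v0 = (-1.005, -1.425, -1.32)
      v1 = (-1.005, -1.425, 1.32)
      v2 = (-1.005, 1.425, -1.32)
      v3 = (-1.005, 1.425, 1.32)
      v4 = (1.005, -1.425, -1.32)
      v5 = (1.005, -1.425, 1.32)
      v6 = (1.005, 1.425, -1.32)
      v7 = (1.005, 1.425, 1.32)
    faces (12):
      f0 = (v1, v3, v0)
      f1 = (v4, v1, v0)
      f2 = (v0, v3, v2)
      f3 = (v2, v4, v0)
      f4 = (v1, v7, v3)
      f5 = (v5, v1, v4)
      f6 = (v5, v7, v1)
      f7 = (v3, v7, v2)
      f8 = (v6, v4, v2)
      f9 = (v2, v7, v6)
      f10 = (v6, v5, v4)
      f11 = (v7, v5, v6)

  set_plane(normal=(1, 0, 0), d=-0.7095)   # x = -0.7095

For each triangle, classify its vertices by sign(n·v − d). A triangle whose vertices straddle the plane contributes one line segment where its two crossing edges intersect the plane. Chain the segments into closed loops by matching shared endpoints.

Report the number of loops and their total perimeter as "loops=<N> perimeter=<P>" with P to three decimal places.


loops=1 perimeter=10.980

Straddling triangles (8 of 12):
  (v4,v1,v0) [+--] → (-0.7095, -1.425, 0.931881)–(-0.7095, -1.425, -1.32)  len=2.2519
  (v2,v4,v0) [-+-] → (-0.7095, 1.00601, -1.32)–(-0.7095, -1.425, -1.32)  len=2.4310
  (v1,v7,v3) [-+-] → (-0.7095, -1.00601, 1.32)–(-0.7095, 1.425, 1.32)  len=2.4310
  (v5,v1,v4) [+-+] → (-0.7095, -1.425, 1.32)–(-0.7095, -1.425, 0.931881)  len=0.3881
  (v5,v7,v1) [++-] → (-0.7095, -1.00601, 1.32)–(-0.7095, -1.425, 1.32)  len=0.4190
  (v3,v7,v2) [-+-] → (-0.7095, 1.425, 1.32)–(-0.7095, 1.425, -0.931881)  len=2.2519
  (v6,v4,v2) [++-] → (-0.7095, 1.00601, -1.32)–(-0.7095, 1.425, -1.32)  len=0.4190
  (v2,v7,v6) [-++] → (-0.7095, 1.425, -0.931881)–(-0.7095, 1.425, -1.32)  len=0.3881

Chained into 1 loop(s):
  loop 1: 8 segments, perimeter = 10.9800
Total perimeter = 10.980


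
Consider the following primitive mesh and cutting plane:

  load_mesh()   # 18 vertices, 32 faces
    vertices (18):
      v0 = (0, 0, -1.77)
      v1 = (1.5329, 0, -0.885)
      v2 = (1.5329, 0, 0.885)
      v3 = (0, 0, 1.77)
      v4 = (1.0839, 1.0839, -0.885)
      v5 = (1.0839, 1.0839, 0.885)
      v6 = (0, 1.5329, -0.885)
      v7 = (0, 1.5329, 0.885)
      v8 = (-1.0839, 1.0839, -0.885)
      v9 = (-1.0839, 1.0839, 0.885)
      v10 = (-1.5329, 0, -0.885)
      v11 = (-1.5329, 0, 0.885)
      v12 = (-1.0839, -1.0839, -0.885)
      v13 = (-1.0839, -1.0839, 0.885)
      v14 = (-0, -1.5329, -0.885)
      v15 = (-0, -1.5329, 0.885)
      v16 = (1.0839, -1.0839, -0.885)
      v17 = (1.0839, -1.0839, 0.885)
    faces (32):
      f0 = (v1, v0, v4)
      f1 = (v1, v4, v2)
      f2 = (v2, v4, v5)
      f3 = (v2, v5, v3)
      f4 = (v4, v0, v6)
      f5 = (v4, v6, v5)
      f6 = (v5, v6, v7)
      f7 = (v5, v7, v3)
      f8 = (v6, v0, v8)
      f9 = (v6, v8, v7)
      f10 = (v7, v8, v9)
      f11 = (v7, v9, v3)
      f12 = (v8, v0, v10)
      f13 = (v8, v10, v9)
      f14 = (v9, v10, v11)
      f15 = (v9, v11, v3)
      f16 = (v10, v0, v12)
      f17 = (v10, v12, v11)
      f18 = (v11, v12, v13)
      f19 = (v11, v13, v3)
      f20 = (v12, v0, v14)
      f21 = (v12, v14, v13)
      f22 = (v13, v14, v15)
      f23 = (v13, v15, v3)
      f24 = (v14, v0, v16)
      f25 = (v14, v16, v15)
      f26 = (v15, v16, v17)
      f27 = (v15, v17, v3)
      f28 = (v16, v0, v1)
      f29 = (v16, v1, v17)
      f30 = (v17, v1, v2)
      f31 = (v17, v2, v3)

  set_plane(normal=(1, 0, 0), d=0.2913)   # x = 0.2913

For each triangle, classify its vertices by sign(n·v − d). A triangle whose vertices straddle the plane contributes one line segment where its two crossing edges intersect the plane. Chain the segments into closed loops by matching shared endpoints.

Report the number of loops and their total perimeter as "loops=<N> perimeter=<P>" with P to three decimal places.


loops=1 perimeter=9.915

Straddling triangles (12 of 32):
  (v1,v0,v4) [+-+] → (0.2913, 0, -1.60182)–(0.2913, 0.2913, -1.53215)  len=0.2995
  (v2,v5,v3) [++-] → (0.2913, 0.2913, 1.53215)–(0.2913, 0, 1.60182)  len=0.2995
  (v4,v0,v6) [+--] → (0.2913, 0.2913, -1.53215)–(0.2913, 1.41223, -0.885)  len=1.2943
  (v4,v6,v5) [+-+] → (0.2913, 1.41223, -0.885)–(0.2913, 1.41223, -0.409309)  len=0.4757
  (v5,v6,v7) [+--] → (0.2913, 1.41223, -0.409309)–(0.2913, 1.41223, 0.885)  len=1.2943
  (v5,v7,v3) [+--] → (0.2913, 1.41223, 0.885)–(0.2913, 0.2913, 1.53215)  len=1.2943
  (v14,v0,v16) [--+] → (0.2913, -0.2913, -1.53215)–(0.2913, -1.41223, -0.885)  len=1.2943
  (v14,v16,v15) [-+-] → (0.2913, -1.41223, -0.885)–(0.2913, -1.41223, 0.409309)  len=1.2943
  (v15,v16,v17) [-++] → (0.2913, -1.41223, 0.409309)–(0.2913, -1.41223, 0.885)  len=0.4757
  (v15,v17,v3) [-+-] → (0.2913, -1.41223, 0.885)–(0.2913, -0.2913, 1.53215)  len=1.2943
  (v16,v0,v1) [+-+] → (0.2913, -0.2913, -1.53215)–(0.2913, 0, -1.60182)  len=0.2995
  (v17,v2,v3) [++-] → (0.2913, 0, 1.60182)–(0.2913, -0.2913, 1.53215)  len=0.2995

Chained into 1 loop(s):
  loop 1: 12 segments, perimeter = 9.9154
Total perimeter = 9.915


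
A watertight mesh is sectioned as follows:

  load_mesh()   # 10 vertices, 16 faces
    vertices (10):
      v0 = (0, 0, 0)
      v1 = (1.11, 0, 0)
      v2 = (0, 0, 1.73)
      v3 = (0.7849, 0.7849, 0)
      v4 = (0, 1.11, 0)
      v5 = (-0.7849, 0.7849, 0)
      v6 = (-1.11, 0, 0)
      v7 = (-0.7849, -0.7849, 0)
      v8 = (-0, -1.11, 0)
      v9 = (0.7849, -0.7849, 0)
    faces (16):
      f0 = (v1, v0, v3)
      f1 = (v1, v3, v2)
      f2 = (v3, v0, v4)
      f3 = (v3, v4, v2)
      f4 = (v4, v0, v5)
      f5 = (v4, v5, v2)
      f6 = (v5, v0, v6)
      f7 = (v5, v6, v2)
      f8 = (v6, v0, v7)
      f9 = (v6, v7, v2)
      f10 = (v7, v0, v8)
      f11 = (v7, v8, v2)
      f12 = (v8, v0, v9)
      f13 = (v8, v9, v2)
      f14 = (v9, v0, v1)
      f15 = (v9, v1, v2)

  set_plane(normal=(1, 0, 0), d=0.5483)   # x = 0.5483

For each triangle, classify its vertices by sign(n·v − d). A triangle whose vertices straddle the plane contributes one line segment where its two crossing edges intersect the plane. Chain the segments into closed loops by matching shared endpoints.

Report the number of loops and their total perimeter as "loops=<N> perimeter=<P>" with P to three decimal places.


Straddling triangles (8 of 16):
  (v1,v0,v3) [+-+] → (0.5483, 0, 0)–(0.5483, 0.5483, 0)  len=0.5483
  (v1,v3,v2) [++-] → (0.5483, 0.5483, 0.521491)–(0.5483, 0, 0.875442)  len=0.6526
  (v3,v0,v4) [+--] → (0.5483, 0.5483, 0)–(0.5483, 0.882898, 0)  len=0.3346
  (v3,v4,v2) [+--] → (0.5483, 0.882898, 0)–(0.5483, 0.5483, 0.521491)  len=0.6196
  (v8,v0,v9) [--+] → (0.5483, -0.5483, 0)–(0.5483, -0.882898, 0)  len=0.3346
  (v8,v9,v2) [-+-] → (0.5483, -0.882898, 0)–(0.5483, -0.5483, 0.521491)  len=0.6196
  (v9,v0,v1) [+-+] → (0.5483, -0.5483, 0)–(0.5483, 0, 0)  len=0.5483
  (v9,v1,v2) [++-] → (0.5483, 0, 0.875442)–(0.5483, -0.5483, 0.521491)  len=0.6526

Chained into 1 loop(s):
  loop 1: 8 segments, perimeter = 4.3102
Total perimeter = 4.310

loops=1 perimeter=4.310


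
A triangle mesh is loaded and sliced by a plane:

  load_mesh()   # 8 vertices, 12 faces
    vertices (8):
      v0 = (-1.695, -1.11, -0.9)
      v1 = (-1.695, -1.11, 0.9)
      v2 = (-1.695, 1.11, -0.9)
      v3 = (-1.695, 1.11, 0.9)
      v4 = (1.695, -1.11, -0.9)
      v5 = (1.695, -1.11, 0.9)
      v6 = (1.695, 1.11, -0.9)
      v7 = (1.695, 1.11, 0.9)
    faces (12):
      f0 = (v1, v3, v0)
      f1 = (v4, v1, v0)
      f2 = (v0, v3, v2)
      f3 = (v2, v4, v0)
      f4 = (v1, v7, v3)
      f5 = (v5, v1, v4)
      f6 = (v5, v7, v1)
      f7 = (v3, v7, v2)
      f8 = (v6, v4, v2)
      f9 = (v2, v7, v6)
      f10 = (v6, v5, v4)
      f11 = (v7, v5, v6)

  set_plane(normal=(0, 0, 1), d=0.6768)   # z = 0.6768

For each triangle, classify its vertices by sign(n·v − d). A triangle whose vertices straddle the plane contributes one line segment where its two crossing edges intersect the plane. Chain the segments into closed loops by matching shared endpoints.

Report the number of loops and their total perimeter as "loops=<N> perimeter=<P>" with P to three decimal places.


Straddling triangles (8 of 12):
  (v1,v3,v0) [++-] → (-1.695, 0.83472, 0.6768)–(-1.695, -1.11, 0.6768)  len=1.9447
  (v4,v1,v0) [-+-] → (-1.27464, -1.11, 0.6768)–(-1.695, -1.11, 0.6768)  len=0.4204
  (v0,v3,v2) [-+-] → (-1.695, 0.83472, 0.6768)–(-1.695, 1.11, 0.6768)  len=0.2753
  (v5,v1,v4) [++-] → (-1.27464, -1.11, 0.6768)–(1.695, -1.11, 0.6768)  len=2.9696
  (v3,v7,v2) [++-] → (1.27464, 1.11, 0.6768)–(-1.695, 1.11, 0.6768)  len=2.9696
  (v2,v7,v6) [-+-] → (1.27464, 1.11, 0.6768)–(1.695, 1.11, 0.6768)  len=0.4204
  (v6,v5,v4) [-+-] → (1.695, -0.83472, 0.6768)–(1.695, -1.11, 0.6768)  len=0.2753
  (v7,v5,v6) [++-] → (1.695, -0.83472, 0.6768)–(1.695, 1.11, 0.6768)  len=1.9447

Chained into 1 loop(s):
  loop 1: 8 segments, perimeter = 11.2200
Total perimeter = 11.220

loops=1 perimeter=11.220


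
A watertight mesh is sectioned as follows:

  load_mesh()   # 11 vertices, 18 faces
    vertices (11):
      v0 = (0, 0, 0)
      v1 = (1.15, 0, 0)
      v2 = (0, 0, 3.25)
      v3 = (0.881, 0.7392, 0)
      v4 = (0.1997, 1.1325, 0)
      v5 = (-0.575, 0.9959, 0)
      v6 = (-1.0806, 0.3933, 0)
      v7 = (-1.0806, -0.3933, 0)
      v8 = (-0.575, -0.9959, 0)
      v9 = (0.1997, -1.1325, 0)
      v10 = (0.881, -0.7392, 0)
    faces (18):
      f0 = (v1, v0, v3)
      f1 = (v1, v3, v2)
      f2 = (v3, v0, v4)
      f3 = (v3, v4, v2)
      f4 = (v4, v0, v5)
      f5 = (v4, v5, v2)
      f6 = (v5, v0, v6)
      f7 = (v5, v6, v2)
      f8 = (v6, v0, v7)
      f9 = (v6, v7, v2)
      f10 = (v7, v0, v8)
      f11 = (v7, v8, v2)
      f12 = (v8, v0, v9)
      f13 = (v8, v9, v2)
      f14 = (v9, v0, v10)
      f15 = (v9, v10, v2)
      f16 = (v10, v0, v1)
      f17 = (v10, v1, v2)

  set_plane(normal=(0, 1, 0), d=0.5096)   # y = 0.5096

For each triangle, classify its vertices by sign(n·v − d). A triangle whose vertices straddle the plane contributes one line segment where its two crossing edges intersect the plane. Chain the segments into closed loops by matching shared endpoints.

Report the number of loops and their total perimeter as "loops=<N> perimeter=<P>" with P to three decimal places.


Straddling triangles (8 of 18):
  (v1,v0,v3) [--+] → (0.607356, 0.5096, 0)–(0.964553, 0.5096, 0)  len=0.3572
  (v1,v3,v2) [-+-] → (0.964553, 0.5096, 0)–(0.607356, 0.5096, 1.00947)  len=1.0708
  (v3,v0,v4) [+-+] → (0.607356, 0.5096, 0)–(0.0898606, 0.5096, 0)  len=0.5175
  (v3,v4,v2) [++-] → (0.0898606, 0.5096, 1.78757)–(0.607356, 0.5096, 1.00947)  len=0.9345
  (v4,v0,v5) [+-+] → (0.0898606, 0.5096, 0)–(-0.294226, 0.5096, 0)  len=0.3841
  (v4,v5,v2) [++-] → (-0.294226, 0.5096, 1.58698)–(0.0898606, 0.5096, 1.78757)  len=0.4333
  (v5,v0,v6) [+--] → (-0.294226, 0.5096, 0)–(-0.983021, 0.5096, 0)  len=0.6888
  (v5,v6,v2) [+--] → (-0.983021, 0.5096, 0)–(-0.294226, 0.5096, 1.58698)  len=1.7300

Chained into 1 loop(s):
  loop 1: 8 segments, perimeter = 6.1162
Total perimeter = 6.116

loops=1 perimeter=6.116


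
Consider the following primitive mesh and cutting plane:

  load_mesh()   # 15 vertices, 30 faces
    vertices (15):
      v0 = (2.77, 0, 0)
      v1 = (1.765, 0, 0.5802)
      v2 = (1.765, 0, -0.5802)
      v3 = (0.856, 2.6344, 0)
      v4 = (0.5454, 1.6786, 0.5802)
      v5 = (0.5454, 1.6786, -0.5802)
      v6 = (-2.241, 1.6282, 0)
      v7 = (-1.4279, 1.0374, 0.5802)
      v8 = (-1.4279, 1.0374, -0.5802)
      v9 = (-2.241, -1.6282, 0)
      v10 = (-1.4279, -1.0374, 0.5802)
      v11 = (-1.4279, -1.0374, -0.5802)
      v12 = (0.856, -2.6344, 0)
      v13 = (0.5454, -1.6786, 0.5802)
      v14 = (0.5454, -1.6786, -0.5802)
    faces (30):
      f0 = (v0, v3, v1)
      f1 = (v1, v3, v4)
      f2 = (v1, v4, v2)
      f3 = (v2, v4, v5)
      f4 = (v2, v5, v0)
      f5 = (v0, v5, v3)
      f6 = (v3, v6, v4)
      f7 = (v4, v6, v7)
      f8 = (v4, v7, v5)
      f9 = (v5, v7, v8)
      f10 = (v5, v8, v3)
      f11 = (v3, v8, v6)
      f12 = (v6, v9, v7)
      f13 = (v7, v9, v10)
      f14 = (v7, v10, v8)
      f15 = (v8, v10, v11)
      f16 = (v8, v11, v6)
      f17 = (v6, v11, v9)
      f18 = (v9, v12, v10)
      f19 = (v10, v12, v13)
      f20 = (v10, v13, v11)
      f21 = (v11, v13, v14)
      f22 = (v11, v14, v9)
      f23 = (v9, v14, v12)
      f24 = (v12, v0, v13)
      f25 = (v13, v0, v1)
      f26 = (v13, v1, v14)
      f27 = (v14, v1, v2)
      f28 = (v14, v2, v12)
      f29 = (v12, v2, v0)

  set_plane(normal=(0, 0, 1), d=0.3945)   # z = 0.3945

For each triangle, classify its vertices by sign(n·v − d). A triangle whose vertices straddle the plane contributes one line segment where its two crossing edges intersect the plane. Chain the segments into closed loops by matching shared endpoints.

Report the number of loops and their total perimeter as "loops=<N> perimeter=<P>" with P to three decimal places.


loops=2 perimeter=22.639

Straddling triangles (20 of 30):
  (v0,v3,v1) [--+] → (1.47406, 0.843171, 0.3945)–(2.08666, 0, 0.3945)  len=1.0422
  (v1,v3,v4) [+-+] → (1.47406, 0.843171, 0.3945)–(0.644811, 1.98452, 0.3945)  len=1.4108
  (v1,v4,v2) [++-] → (0.740574, 1.40997, 0.3945)–(1.765, 0, 0.3945)  len=1.7428
  (v2,v4,v5) [-+-] → (0.740574, 1.40997, 0.3945)–(0.5454, 1.6786, 0.3945)  len=0.3320
  (v3,v6,v4) [--+] → (-0.346421, 1.66247, 0.3945)–(0.644811, 1.98452, 0.3945)  len=1.0422
  (v4,v6,v7) [+-+] → (-0.346421, 1.66247, 0.3945)–(-1.68814, 1.22649, 0.3945)  len=1.4108
  (v4,v7,v5) [++-] → (-1.11211, 1.14001, 0.3945)–(0.5454, 1.6786, 0.3945)  len=1.7428
  (v5,v7,v8) [-+-] → (-1.11211, 1.14001, 0.3945)–(-1.4279, 1.0374, 0.3945)  len=0.3320
  (v6,v9,v7) [--+] → (-1.68814, 0.184243, 0.3945)–(-1.68814, 1.22649, 0.3945)  len=1.0423
  (v7,v9,v10) [+-+] → (-1.68814, 0.184243, 0.3945)–(-1.68814, -1.22649, 0.3945)  len=1.4107
  (v7,v10,v8) [++-] → (-1.4279, -0.705368, 0.3945)–(-1.4279, 1.0374, 0.3945)  len=1.7428
  (v8,v10,v11) [-+-] → (-1.4279, -0.705368, 0.3945)–(-1.4279, -1.0374, 0.3945)  len=0.3320
  (v9,v12,v10) [--+] → (-0.69691, -1.54854, 0.3945)–(-1.68814, -1.22649, 0.3945)  len=1.0422
  (v10,v12,v13) [+-+] → (-0.69691, -1.54854, 0.3945)–(0.644811, -1.98452, 0.3945)  len=1.4108
  (v10,v13,v11) [++-] → (0.229611, -1.57599, 0.3945)–(-1.4279, -1.0374, 0.3945)  len=1.7428
  (v11,v13,v14) [-+-] → (0.229611, -1.57599, 0.3945)–(0.5454, -1.6786, 0.3945)  len=0.3320
  (v12,v0,v13) [--+] → (1.25741, -1.14134, 0.3945)–(0.644811, -1.98452, 0.3945)  len=1.0422
  (v13,v0,v1) [+-+] → (1.25741, -1.14134, 0.3945)–(2.08666, 0, 0.3945)  len=1.4108
  (v13,v1,v14) [++-] → (1.56983, -0.268628, 0.3945)–(0.5454, -1.6786, 0.3945)  len=1.7428
  (v14,v1,v2) [-+-] → (1.56983, -0.268628, 0.3945)–(1.765, 0, 0.3945)  len=0.3320

Chained into 2 loop(s):
  loop 1: 10 segments, perimeter = 12.2650
  loop 2: 10 segments, perimeter = 10.3743
Total perimeter = 22.639


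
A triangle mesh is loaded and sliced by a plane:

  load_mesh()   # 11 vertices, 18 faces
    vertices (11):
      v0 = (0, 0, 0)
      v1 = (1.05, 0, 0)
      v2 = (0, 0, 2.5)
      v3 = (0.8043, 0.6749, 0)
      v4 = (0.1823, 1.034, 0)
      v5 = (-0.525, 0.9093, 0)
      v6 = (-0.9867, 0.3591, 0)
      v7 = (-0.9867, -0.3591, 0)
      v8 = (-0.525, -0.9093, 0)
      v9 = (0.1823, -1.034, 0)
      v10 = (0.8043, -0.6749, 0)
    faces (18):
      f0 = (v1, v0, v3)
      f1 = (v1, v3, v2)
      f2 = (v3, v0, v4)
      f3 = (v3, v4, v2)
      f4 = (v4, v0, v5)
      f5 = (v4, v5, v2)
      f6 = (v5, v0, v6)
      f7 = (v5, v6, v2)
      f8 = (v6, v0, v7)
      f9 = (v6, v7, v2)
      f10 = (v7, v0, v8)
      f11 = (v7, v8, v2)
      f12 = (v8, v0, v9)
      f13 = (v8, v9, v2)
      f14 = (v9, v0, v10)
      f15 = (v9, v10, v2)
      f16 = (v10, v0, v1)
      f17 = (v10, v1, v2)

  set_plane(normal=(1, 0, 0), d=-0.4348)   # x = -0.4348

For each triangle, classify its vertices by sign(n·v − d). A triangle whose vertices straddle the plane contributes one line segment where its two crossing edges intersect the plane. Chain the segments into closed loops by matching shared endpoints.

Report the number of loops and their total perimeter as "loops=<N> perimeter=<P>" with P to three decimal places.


loops=1 perimeter=5.366

Straddling triangles (10 of 18):
  (v4,v0,v5) [++-] → (-0.4348, 0.753074, 0)–(-0.4348, 0.925203, 0)  len=0.1721
  (v4,v5,v2) [+-+] → (-0.4348, 0.925203, 0)–(-0.4348, 0.753074, 0.429524)  len=0.4627
  (v5,v0,v6) [-+-] → (-0.4348, 0.753074, 0)–(-0.4348, 0.158241, 0)  len=0.5948
  (v5,v6,v2) [--+] → (-0.4348, 0.158241, 1.39835)–(-0.4348, 0.753074, 0.429524)  len=1.1369
  (v6,v0,v7) [-+-] → (-0.4348, 0.158241, 0)–(-0.4348, -0.158241, 0)  len=0.3165
  (v6,v7,v2) [--+] → (-0.4348, -0.158241, 1.39835)–(-0.4348, 0.158241, 1.39835)  len=0.3165
  (v7,v0,v8) [-+-] → (-0.4348, -0.158241, 0)–(-0.4348, -0.753074, 0)  len=0.5948
  (v7,v8,v2) [--+] → (-0.4348, -0.753074, 0.429524)–(-0.4348, -0.158241, 1.39835)  len=1.1369
  (v8,v0,v9) [-++] → (-0.4348, -0.753074, 0)–(-0.4348, -0.925203, 0)  len=0.1721
  (v8,v9,v2) [-++] → (-0.4348, -0.925203, 0)–(-0.4348, -0.753074, 0.429524)  len=0.4627

Chained into 1 loop(s):
  loop 1: 10 segments, perimeter = 5.3661
Total perimeter = 5.366


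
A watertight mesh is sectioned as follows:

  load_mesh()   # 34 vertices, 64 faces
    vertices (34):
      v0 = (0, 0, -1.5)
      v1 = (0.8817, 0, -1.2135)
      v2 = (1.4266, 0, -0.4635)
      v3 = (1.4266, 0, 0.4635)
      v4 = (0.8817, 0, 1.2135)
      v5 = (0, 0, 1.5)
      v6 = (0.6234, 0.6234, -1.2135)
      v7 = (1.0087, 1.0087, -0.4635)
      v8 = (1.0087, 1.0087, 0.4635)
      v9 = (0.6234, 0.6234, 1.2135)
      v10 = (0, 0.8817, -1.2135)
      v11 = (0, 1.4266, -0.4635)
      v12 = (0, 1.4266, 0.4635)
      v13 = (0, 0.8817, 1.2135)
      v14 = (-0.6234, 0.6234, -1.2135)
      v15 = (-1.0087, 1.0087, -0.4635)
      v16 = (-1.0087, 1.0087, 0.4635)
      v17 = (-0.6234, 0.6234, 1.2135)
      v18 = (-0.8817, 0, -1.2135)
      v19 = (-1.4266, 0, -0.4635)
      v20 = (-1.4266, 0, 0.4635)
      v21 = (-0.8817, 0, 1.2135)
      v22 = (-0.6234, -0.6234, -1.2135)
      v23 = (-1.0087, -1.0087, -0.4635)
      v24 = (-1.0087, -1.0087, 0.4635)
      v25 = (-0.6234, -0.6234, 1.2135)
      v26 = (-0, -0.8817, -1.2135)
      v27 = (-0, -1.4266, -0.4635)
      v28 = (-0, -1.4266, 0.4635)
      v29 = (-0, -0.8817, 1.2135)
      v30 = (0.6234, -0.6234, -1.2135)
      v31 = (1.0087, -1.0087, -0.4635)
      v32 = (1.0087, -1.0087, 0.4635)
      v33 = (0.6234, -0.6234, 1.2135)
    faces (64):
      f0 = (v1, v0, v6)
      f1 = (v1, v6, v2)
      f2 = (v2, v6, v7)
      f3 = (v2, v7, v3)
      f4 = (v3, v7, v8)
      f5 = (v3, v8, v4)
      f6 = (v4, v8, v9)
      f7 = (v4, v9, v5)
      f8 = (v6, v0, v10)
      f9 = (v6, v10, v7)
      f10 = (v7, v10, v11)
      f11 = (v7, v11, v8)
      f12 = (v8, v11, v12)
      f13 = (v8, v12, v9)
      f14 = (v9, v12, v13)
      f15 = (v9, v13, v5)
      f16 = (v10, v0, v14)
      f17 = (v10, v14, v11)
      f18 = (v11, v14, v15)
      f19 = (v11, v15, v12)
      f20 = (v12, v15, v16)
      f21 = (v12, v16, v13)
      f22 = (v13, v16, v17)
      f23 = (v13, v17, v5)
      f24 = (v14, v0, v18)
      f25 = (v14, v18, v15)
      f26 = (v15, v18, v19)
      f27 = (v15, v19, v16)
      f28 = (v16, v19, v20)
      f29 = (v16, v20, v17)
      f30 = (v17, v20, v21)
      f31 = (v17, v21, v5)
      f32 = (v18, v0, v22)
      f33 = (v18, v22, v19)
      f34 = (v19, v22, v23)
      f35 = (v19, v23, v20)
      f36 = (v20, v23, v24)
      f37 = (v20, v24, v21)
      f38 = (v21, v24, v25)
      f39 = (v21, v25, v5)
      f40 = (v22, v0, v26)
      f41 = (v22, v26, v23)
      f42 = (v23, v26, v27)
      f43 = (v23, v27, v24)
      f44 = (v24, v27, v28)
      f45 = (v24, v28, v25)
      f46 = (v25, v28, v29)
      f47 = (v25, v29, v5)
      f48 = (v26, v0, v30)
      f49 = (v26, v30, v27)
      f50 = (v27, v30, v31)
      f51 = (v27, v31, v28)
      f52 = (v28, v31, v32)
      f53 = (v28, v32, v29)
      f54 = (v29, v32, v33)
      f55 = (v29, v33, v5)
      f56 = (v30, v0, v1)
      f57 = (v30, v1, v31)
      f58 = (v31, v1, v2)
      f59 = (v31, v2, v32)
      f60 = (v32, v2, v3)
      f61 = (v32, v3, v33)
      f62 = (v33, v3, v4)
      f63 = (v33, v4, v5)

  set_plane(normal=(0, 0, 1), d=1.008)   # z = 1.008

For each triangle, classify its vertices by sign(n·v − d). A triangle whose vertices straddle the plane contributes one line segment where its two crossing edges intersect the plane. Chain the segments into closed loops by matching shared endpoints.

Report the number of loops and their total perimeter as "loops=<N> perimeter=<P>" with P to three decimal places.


loops=1 perimeter=6.313

Straddling triangles (16 of 64):
  (v3,v8,v4) [--+] → (0.916498, 0.276384, 1.008)–(1.031, 0, 1.008)  len=0.2992
  (v4,v8,v9) [+-+] → (0.916498, 0.276384, 1.008)–(0.728972, 0.728972, 1.008)  len=0.4899
  (v8,v12,v9) [--+] → (0.452588, 0.843477, 1.008)–(0.728972, 0.728972, 1.008)  len=0.2992
  (v9,v12,v13) [+-+] → (0.452588, 0.843477, 1.008)–(0, 1.031, 1.008)  len=0.4899
  (v12,v16,v13) [--+] → (-0.276384, 0.916498, 1.008)–(0, 1.031, 1.008)  len=0.2992
  (v13,v16,v17) [+-+] → (-0.276384, 0.916498, 1.008)–(-0.728972, 0.728972, 1.008)  len=0.4899
  (v16,v20,v17) [--+] → (-0.843477, 0.452588, 1.008)–(-0.728972, 0.728972, 1.008)  len=0.2992
  (v17,v20,v21) [+-+] → (-0.843477, 0.452588, 1.008)–(-1.031, 0, 1.008)  len=0.4899
  (v20,v24,v21) [--+] → (-0.916498, -0.276384, 1.008)–(-1.031, 0, 1.008)  len=0.2992
  (v21,v24,v25) [+-+] → (-0.916498, -0.276384, 1.008)–(-0.728972, -0.728972, 1.008)  len=0.4899
  (v24,v28,v25) [--+] → (-0.452588, -0.843477, 1.008)–(-0.728972, -0.728972, 1.008)  len=0.2992
  (v25,v28,v29) [+-+] → (-0.452588, -0.843477, 1.008)–(0, -1.031, 1.008)  len=0.4899
  (v28,v32,v29) [--+] → (0.276384, -0.916498, 1.008)–(0, -1.031, 1.008)  len=0.2992
  (v29,v32,v33) [+-+] → (0.276384, -0.916498, 1.008)–(0.728972, -0.728972, 1.008)  len=0.4899
  (v32,v3,v33) [--+] → (0.843477, -0.452588, 1.008)–(0.728972, -0.728972, 1.008)  len=0.2992
  (v33,v3,v4) [+-+] → (0.843477, -0.452588, 1.008)–(1.031, 0, 1.008)  len=0.4899

Chained into 1 loop(s):
  loop 1: 16 segments, perimeter = 6.3125
Total perimeter = 6.313


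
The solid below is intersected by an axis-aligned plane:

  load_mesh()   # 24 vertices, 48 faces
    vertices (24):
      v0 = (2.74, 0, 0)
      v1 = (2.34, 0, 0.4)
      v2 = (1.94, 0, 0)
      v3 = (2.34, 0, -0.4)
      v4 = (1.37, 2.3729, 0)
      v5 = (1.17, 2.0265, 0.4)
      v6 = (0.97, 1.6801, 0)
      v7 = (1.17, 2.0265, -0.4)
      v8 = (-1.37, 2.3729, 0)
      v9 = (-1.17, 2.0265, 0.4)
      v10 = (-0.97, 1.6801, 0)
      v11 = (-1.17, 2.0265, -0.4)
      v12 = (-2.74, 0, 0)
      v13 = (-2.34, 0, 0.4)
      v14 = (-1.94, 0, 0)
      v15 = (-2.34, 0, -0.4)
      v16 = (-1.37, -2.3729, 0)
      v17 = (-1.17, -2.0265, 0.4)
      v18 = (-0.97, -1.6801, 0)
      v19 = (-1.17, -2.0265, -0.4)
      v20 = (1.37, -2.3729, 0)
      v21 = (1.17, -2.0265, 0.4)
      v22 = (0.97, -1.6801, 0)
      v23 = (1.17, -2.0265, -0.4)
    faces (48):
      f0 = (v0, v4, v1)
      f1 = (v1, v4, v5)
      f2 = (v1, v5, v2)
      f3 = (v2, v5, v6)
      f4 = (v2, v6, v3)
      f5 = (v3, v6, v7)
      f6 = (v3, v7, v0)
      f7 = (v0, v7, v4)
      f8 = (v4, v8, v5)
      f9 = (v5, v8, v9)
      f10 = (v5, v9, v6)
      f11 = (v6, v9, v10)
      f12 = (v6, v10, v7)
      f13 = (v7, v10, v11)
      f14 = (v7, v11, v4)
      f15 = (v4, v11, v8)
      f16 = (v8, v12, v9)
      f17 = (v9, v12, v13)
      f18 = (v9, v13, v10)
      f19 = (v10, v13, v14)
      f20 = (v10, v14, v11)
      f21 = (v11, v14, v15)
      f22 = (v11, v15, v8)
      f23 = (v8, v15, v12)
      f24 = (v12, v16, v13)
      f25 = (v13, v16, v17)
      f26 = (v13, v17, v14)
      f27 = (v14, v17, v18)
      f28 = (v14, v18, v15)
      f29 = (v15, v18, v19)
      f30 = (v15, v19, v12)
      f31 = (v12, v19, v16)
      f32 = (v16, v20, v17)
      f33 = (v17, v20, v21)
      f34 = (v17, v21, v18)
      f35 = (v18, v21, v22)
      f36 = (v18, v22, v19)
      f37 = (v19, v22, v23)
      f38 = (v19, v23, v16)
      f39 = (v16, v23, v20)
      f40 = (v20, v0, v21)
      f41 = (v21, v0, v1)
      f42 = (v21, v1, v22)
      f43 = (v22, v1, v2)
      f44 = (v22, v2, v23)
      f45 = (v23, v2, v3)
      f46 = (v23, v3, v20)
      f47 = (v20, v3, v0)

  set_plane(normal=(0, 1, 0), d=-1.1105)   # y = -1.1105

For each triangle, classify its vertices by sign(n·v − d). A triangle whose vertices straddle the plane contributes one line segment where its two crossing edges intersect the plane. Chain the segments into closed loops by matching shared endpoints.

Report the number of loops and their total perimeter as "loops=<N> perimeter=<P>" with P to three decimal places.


loops=2 perimeter=4.525

Straddling triangles (16 of 48):
  (v12,v16,v13) [+-+] → (-2.09885, -1.1105, 0)–(-1.88605, -1.1105, 0.212803)  len=0.3009
  (v13,v16,v17) [+--] → (-1.88605, -1.1105, 0.212803)–(-1.69885, -1.1105, 0.4)  len=0.2647
  (v13,v17,v14) [+-+] → (-1.69885, -1.1105, 0.4)–(-1.51805, -1.1105, 0.219196)  len=0.2557
  (v14,v17,v18) [+--] → (-1.51805, -1.1105, 0.219196)–(-1.29886, -1.1105, 0)  len=0.3100
  (v14,v18,v15) [+-+] → (-1.29886, -1.1105, 0)–(-1.43447, -1.1105, -0.135611)  len=0.1918
  (v15,v18,v19) [+--] → (-1.43447, -1.1105, -0.135611)–(-1.69885, -1.1105, -0.4)  len=0.3739
  (v15,v19,v12) [+-+] → (-1.69885, -1.1105, -0.4)–(-1.87966, -1.1105, -0.219196)  len=0.2557
  (v12,v19,v16) [+--] → (-1.87966, -1.1105, -0.219196)–(-2.09885, -1.1105, 0)  len=0.3100
  (v20,v0,v21) [-+-] → (2.09885, -1.1105, 0)–(1.87966, -1.1105, 0.219196)  len=0.3100
  (v21,v0,v1) [-++] → (1.87966, -1.1105, 0.219196)–(1.69885, -1.1105, 0.4)  len=0.2557
  (v21,v1,v22) [-+-] → (1.69885, -1.1105, 0.4)–(1.43447, -1.1105, 0.135611)  len=0.3739
  (v22,v1,v2) [-++] → (1.43447, -1.1105, 0.135611)–(1.29886, -1.1105, 0)  len=0.1918
  (v22,v2,v23) [-+-] → (1.29886, -1.1105, 0)–(1.51805, -1.1105, -0.219196)  len=0.3100
  (v23,v2,v3) [-++] → (1.51805, -1.1105, -0.219196)–(1.69885, -1.1105, -0.4)  len=0.2557
  (v23,v3,v20) [-+-] → (1.69885, -1.1105, -0.4)–(1.88605, -1.1105, -0.212803)  len=0.2647
  (v20,v3,v0) [-++] → (1.88605, -1.1105, -0.212803)–(2.09885, -1.1105, 0)  len=0.3009

Chained into 2 loop(s):
  loop 1: 8 segments, perimeter = 2.2627
  loop 2: 8 segments, perimeter = 2.2627
Total perimeter = 4.525


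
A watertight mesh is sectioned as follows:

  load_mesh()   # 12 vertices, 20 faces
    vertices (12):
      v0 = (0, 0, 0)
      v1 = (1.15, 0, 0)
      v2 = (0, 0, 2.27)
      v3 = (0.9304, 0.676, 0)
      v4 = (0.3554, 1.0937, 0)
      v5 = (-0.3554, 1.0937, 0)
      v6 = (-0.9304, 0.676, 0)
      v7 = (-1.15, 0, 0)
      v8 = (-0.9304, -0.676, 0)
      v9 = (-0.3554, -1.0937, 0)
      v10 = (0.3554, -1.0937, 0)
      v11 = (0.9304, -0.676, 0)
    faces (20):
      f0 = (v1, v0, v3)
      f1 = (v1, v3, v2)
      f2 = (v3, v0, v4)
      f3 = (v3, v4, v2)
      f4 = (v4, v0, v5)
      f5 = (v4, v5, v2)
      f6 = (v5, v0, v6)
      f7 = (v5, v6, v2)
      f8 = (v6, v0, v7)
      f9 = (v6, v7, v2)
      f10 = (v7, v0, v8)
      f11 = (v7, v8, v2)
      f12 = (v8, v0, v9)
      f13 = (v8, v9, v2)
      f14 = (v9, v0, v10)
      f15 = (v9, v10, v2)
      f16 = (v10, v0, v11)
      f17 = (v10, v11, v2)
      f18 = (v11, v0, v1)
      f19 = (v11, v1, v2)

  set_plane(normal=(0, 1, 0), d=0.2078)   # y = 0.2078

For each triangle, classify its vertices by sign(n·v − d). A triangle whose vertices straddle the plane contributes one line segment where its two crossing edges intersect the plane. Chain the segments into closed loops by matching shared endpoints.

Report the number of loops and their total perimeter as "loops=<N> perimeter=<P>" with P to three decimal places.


loops=1 perimeter=6.514

Straddling triangles (10 of 20):
  (v1,v0,v3) [--+] → (0.286002, 0.2078, 0)–(1.0825, 0.2078, 0)  len=0.7965
  (v1,v3,v2) [-+-] → (1.0825, 0.2078, 0)–(0.286002, 0.2078, 1.57221)  len=1.7625
  (v3,v0,v4) [+-+] → (0.286002, 0.2078, 0)–(0.067525, 0.2078, 0)  len=0.2185
  (v3,v4,v2) [++-] → (0.067525, 0.2078, 1.83871)–(0.286002, 0.2078, 1.57221)  len=0.3446
  (v4,v0,v5) [+-+] → (0.067525, 0.2078, 0)–(-0.067525, 0.2078, 0)  len=0.1351
  (v4,v5,v2) [++-] → (-0.067525, 0.2078, 1.83871)–(0.067525, 0.2078, 1.83871)  len=0.1351
  (v5,v0,v6) [+-+] → (-0.067525, 0.2078, 0)–(-0.286002, 0.2078, 0)  len=0.2185
  (v5,v6,v2) [++-] → (-0.286002, 0.2078, 1.57221)–(-0.067525, 0.2078, 1.83871)  len=0.3446
  (v6,v0,v7) [+--] → (-0.286002, 0.2078, 0)–(-1.0825, 0.2078, 0)  len=0.7965
  (v6,v7,v2) [+--] → (-1.0825, 0.2078, 0)–(-0.286002, 0.2078, 1.57221)  len=1.7625

Chained into 1 loop(s):
  loop 1: 10 segments, perimeter = 6.5142
Total perimeter = 6.514


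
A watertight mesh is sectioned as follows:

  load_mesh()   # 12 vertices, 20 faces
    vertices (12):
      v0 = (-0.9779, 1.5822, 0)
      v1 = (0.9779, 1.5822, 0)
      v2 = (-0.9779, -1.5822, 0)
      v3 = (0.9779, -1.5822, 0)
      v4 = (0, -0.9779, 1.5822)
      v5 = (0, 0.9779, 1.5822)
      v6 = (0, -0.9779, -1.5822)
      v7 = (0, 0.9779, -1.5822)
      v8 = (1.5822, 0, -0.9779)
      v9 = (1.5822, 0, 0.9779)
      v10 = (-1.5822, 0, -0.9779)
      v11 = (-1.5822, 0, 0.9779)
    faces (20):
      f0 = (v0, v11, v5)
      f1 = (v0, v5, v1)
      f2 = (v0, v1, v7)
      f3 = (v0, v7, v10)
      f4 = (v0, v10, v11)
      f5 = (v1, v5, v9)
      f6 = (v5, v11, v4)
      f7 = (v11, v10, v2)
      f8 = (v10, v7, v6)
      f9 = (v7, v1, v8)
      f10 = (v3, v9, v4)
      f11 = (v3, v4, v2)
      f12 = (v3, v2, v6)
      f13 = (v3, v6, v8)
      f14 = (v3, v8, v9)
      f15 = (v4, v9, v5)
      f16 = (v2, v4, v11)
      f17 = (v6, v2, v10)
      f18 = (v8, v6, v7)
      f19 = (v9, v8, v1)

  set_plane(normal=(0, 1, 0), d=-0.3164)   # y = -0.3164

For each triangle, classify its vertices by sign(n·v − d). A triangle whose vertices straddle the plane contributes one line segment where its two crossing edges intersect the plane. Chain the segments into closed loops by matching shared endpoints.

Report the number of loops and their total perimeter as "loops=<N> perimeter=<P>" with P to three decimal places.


Straddling triangles (10 of 20):
  (v5,v11,v4) [++-] → (-1.07028, -0.3164, 1.17342)–(0, -0.3164, 1.5822)  len=1.1457
  (v11,v10,v2) [++-] → (-1.46136, -0.3164, -0.782345)–(-1.46136, -0.3164, 0.782345)  len=1.5647
  (v10,v7,v6) [++-] → (0, -0.3164, -1.5822)–(-1.07028, -0.3164, -1.17342)  len=1.1457
  (v3,v9,v4) [-+-] → (1.46136, -0.3164, 0.782345)–(1.07028, -0.3164, 1.17342)  len=0.5531
  (v3,v6,v8) [--+] → (1.07028, -0.3164, -1.17342)–(1.46136, -0.3164, -0.782345)  len=0.5531
  (v3,v8,v9) [-++] → (1.46136, -0.3164, -0.782345)–(1.46136, -0.3164, 0.782345)  len=1.5647
  (v4,v9,v5) [-++] → (1.07028, -0.3164, 1.17342)–(0, -0.3164, 1.5822)  len=1.1457
  (v2,v4,v11) [--+] → (-1.07028, -0.3164, 1.17342)–(-1.46136, -0.3164, 0.782345)  len=0.5531
  (v6,v2,v10) [--+] → (-1.46136, -0.3164, -0.782345)–(-1.07028, -0.3164, -1.17342)  len=0.5531
  (v8,v6,v7) [+-+] → (1.07028, -0.3164, -1.17342)–(0, -0.3164, -1.5822)  len=1.1457

Chained into 1 loop(s):
  loop 1: 10 segments, perimeter = 9.9244
Total perimeter = 9.924

loops=1 perimeter=9.924


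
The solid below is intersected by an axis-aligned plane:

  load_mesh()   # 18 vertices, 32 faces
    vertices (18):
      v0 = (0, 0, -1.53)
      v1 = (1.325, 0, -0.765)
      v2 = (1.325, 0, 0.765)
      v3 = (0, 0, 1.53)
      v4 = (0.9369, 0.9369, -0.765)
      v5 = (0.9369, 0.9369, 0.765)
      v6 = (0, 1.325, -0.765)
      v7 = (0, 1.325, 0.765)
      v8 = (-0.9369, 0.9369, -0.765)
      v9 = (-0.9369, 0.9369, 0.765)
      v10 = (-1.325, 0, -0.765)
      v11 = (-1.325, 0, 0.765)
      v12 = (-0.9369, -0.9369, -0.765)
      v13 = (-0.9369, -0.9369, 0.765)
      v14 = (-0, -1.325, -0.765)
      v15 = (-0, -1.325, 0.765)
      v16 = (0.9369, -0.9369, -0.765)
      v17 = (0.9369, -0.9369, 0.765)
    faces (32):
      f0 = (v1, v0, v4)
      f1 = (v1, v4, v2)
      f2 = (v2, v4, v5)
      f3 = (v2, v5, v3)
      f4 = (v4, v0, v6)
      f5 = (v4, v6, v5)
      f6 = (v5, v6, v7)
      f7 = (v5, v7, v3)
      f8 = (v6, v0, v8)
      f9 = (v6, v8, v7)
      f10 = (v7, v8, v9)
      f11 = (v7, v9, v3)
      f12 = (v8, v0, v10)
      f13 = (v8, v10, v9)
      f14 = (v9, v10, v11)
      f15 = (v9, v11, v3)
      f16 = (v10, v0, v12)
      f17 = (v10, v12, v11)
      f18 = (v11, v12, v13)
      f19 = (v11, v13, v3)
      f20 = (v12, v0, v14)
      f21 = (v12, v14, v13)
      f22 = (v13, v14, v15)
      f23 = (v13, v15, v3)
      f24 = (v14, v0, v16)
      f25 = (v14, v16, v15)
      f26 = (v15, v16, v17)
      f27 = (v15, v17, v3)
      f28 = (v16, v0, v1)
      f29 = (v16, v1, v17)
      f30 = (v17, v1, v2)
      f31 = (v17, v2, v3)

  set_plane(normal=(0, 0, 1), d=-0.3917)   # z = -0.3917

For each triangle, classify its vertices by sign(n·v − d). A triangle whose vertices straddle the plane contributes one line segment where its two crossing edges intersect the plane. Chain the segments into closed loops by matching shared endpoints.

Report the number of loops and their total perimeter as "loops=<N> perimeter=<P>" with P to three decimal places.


Straddling triangles (16 of 32):
  (v1,v4,v2) [--+] → (1.03159, 0.708309, -0.3917)–(1.325, 0, -0.3917)  len=0.7667
  (v2,v4,v5) [+-+] → (1.03159, 0.708309, -0.3917)–(0.9369, 0.9369, -0.3917)  len=0.2474
  (v4,v6,v5) [--+] → (0.228591, 1.23031, -0.3917)–(0.9369, 0.9369, -0.3917)  len=0.7667
  (v5,v6,v7) [+-+] → (0.228591, 1.23031, -0.3917)–(0, 1.325, -0.3917)  len=0.2474
  (v6,v8,v7) [--+] → (-0.708309, 1.03159, -0.3917)–(0, 1.325, -0.3917)  len=0.7667
  (v7,v8,v9) [+-+] → (-0.708309, 1.03159, -0.3917)–(-0.9369, 0.9369, -0.3917)  len=0.2474
  (v8,v10,v9) [--+] → (-1.23031, 0.228591, -0.3917)–(-0.9369, 0.9369, -0.3917)  len=0.7667
  (v9,v10,v11) [+-+] → (-1.23031, 0.228591, -0.3917)–(-1.325, 0, -0.3917)  len=0.2474
  (v10,v12,v11) [--+] → (-1.03159, -0.708309, -0.3917)–(-1.325, 0, -0.3917)  len=0.7667
  (v11,v12,v13) [+-+] → (-1.03159, -0.708309, -0.3917)–(-0.9369, -0.9369, -0.3917)  len=0.2474
  (v12,v14,v13) [--+] → (-0.228591, -1.23031, -0.3917)–(-0.9369, -0.9369, -0.3917)  len=0.7667
  (v13,v14,v15) [+-+] → (-0.228591, -1.23031, -0.3917)–(0, -1.325, -0.3917)  len=0.2474
  (v14,v16,v15) [--+] → (0.708309, -1.03159, -0.3917)–(0, -1.325, -0.3917)  len=0.7667
  (v15,v16,v17) [+-+] → (0.708309, -1.03159, -0.3917)–(0.9369, -0.9369, -0.3917)  len=0.2474
  (v16,v1,v17) [--+] → (1.23031, -0.228591, -0.3917)–(0.9369, -0.9369, -0.3917)  len=0.7667
  (v17,v1,v2) [+-+] → (1.23031, -0.228591, -0.3917)–(1.325, 0, -0.3917)  len=0.2474

Chained into 1 loop(s):
  loop 1: 16 segments, perimeter = 8.1128
Total perimeter = 8.113

loops=1 perimeter=8.113


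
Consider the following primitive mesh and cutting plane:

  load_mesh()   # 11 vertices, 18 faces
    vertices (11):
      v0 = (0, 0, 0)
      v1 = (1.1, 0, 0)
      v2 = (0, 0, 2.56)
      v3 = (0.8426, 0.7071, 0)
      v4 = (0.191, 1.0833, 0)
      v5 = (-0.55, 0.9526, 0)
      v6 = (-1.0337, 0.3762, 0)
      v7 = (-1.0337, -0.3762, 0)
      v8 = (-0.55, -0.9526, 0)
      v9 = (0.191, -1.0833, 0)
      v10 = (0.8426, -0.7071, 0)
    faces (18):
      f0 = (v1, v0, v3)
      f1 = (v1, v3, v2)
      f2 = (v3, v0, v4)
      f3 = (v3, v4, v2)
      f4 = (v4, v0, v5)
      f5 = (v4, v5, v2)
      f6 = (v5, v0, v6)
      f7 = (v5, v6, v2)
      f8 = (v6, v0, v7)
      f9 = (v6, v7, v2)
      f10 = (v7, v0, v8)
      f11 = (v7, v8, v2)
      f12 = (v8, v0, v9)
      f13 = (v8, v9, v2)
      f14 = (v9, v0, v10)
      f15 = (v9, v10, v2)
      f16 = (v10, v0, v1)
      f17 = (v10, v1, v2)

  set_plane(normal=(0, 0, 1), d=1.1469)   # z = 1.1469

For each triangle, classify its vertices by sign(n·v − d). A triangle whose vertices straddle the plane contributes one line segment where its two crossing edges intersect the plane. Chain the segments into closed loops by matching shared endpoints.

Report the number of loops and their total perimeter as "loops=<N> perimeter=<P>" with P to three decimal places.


loops=1 perimeter=3.738

Straddling triangles (9 of 18):
  (v1,v3,v2) [--+] → (0.465109, 0.390314, 1.1469)–(0.607191, 0, 1.1469)  len=0.4154
  (v3,v4,v2) [--+] → (0.105431, 0.597973, 1.1469)–(0.465109, 0.390314, 1.1469)  len=0.4153
  (v4,v5,v2) [--+] → (-0.303596, 0.525828, 1.1469)–(0.105431, 0.597973, 1.1469)  len=0.4153
  (v5,v6,v2) [--+] → (-0.570594, 0.207659, 1.1469)–(-0.303596, 0.525828, 1.1469)  len=0.4154
  (v6,v7,v2) [--+] → (-0.570594, -0.207659, 1.1469)–(-0.570594, 0.207659, 1.1469)  len=0.4153
  (v7,v8,v2) [--+] → (-0.303596, -0.525828, 1.1469)–(-0.570594, -0.207659, 1.1469)  len=0.4154
  (v8,v9,v2) [--+] → (0.105431, -0.597973, 1.1469)–(-0.303596, -0.525828, 1.1469)  len=0.4153
  (v9,v10,v2) [--+] → (0.465109, -0.390314, 1.1469)–(0.105431, -0.597973, 1.1469)  len=0.4153
  (v10,v1,v2) [--+] → (0.607191, 0, 1.1469)–(0.465109, -0.390314, 1.1469)  len=0.4154

Chained into 1 loop(s):
  loop 1: 9 segments, perimeter = 3.7381
Total perimeter = 3.738


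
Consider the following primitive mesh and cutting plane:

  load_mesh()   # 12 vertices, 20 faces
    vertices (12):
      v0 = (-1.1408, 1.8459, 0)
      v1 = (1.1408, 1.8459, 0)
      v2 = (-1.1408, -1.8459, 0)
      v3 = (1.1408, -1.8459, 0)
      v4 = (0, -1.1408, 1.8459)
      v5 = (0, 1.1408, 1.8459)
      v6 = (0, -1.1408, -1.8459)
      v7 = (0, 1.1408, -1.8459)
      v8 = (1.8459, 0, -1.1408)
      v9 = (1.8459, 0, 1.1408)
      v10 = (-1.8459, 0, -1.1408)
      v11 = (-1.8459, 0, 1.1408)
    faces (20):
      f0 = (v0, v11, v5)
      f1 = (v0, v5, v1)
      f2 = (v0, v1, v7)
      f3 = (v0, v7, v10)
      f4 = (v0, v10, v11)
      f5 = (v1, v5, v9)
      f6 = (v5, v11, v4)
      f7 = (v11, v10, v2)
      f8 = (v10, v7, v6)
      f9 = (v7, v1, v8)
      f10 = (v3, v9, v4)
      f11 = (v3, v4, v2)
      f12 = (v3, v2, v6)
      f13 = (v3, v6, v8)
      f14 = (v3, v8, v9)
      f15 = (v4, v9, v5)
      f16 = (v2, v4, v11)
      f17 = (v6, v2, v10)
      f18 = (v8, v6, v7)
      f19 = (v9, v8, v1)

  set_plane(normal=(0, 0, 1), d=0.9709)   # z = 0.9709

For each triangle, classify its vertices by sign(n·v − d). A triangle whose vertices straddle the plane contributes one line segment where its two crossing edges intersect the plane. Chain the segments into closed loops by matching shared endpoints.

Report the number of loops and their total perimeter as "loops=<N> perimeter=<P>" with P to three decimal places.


loops=1 perimeter=10.129

Straddling triangles (10 of 20):
  (v0,v11,v5) [-++] → (-1.74089, 0.274911, 0.9709)–(-0.540766, 1.47503, 0.9709)  len=1.6972
  (v0,v5,v1) [-+-] → (-0.540766, 1.47503, 0.9709)–(0.540766, 1.47503, 0.9709)  len=1.0815
  (v0,v10,v11) [--+] → (-1.8459, 0, 0.9709)–(-1.74089, 0.274911, 0.9709)  len=0.2943
  (v1,v5,v9) [-++] → (0.540766, 1.47503, 0.9709)–(1.74089, 0.274911, 0.9709)  len=1.6972
  (v11,v10,v2) [+--] → (-1.8459, 0, 0.9709)–(-1.74089, -0.274911, 0.9709)  len=0.2943
  (v3,v9,v4) [-++] → (1.74089, -0.274911, 0.9709)–(0.540766, -1.47503, 0.9709)  len=1.6972
  (v3,v4,v2) [-+-] → (0.540766, -1.47503, 0.9709)–(-0.540766, -1.47503, 0.9709)  len=1.0815
  (v3,v8,v9) [--+] → (1.8459, 0, 0.9709)–(1.74089, -0.274911, 0.9709)  len=0.2943
  (v2,v4,v11) [-++] → (-0.540766, -1.47503, 0.9709)–(-1.74089, -0.274911, 0.9709)  len=1.6972
  (v9,v8,v1) [+--] → (1.8459, 0, 0.9709)–(1.74089, 0.274911, 0.9709)  len=0.2943

Chained into 1 loop(s):
  loop 1: 10 segments, perimeter = 10.1291
Total perimeter = 10.129


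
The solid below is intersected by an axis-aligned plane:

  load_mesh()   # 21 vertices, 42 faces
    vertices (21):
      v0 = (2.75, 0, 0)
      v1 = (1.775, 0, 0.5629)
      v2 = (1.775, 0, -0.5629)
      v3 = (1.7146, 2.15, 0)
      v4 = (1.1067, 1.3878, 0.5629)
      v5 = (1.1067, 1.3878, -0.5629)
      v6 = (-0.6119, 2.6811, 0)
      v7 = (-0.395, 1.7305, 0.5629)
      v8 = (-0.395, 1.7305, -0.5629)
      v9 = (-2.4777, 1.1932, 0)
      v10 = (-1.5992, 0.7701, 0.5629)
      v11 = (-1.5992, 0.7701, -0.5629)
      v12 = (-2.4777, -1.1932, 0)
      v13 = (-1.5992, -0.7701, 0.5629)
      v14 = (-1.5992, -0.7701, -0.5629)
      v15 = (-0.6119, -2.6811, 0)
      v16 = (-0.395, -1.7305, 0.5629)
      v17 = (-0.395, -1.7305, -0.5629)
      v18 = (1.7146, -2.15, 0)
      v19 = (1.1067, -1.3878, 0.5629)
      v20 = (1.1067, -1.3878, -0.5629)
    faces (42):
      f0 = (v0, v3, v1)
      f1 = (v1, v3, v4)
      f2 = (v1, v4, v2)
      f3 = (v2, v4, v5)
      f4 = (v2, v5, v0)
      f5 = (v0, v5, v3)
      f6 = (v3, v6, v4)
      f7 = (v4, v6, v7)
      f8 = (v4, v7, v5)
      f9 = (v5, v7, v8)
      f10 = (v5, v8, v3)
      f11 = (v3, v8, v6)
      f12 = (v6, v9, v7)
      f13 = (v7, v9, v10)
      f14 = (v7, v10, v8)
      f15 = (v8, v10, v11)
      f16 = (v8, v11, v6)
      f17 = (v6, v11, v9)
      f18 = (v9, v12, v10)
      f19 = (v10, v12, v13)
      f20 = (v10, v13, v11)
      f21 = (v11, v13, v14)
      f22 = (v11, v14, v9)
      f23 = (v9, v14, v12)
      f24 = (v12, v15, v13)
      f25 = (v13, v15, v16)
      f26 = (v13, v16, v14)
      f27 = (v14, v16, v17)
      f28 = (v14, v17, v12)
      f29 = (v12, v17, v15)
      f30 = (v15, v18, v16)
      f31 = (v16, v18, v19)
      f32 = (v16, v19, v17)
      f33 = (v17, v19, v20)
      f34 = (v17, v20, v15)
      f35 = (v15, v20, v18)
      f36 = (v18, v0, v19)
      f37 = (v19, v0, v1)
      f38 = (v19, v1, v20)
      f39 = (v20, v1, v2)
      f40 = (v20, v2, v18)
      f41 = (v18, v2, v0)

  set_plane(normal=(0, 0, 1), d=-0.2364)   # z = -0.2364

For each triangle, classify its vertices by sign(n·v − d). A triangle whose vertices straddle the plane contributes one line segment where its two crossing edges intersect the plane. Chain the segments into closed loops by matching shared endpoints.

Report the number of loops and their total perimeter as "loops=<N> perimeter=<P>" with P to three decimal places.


Straddling triangles (28 of 42):
  (v1,v4,v2) [++-] → (1.58118, 0.402484, -0.2364)–(1.775, 0, -0.2364)  len=0.4467
  (v2,v4,v5) [-+-] → (1.58118, 0.402484, -0.2364)–(1.1067, 1.3878, -0.2364)  len=1.0936
  (v2,v5,v0) [--+] → (2.05987, 0.582832, -0.2364)–(2.34053, 0, -0.2364)  len=0.6469
  (v0,v5,v3) [+-+] → (2.05987, 0.582832, -0.2364)–(1.4593, 1.8299, -0.2364)  len=1.3841
  (v4,v7,v5) [++-] → (0.671183, 1.48719, -0.2364)–(1.1067, 1.3878, -0.2364)  len=0.4467
  (v5,v7,v8) [-+-] → (0.671183, 1.48719, -0.2364)–(-0.395, 1.7305, -0.2364)  len=1.0936
  (v5,v8,v3) [--+] → (0.828635, 1.97382, -0.2364)–(1.4593, 1.8299, -0.2364)  len=0.6469
  (v3,v8,v6) [+-+] → (0.828635, 1.97382, -0.2364)–(-0.520809, 2.28188, -0.2364)  len=1.3842
  (v7,v10,v8) [++-] → (-0.744237, 1.45197, -0.2364)–(-0.395, 1.7305, -0.2364)  len=0.4467
  (v8,v10,v11) [-+-] → (-0.744237, 1.45197, -0.2364)–(-1.5992, 0.7701, -0.2364)  len=1.0936
  (v8,v11,v6) [--+] → (-1.02653, 1.87854, -0.2364)–(-0.520809, 2.28188, -0.2364)  len=0.6469
  (v6,v11,v9) [+-+] → (-1.02653, 1.87854, -0.2364)–(-2.10876, 1.01551, -0.2364)  len=1.3842
  (v10,v13,v11) [++-] → (-1.5992, 0.323417, -0.2364)–(-1.5992, 0.7701, -0.2364)  len=0.4467
  (v11,v13,v14) [-+-] → (-1.5992, 0.323417, -0.2364)–(-1.5992, -0.7701, -0.2364)  len=1.0935
  (v11,v14,v9) [--+] → (-2.10876, 0.368677, -0.2364)–(-2.10876, 1.01551, -0.2364)  len=0.6468
  (v9,v14,v12) [+-+] → (-2.10876, 0.368677, -0.2364)–(-2.10876, -1.01551, -0.2364)  len=1.3842
  (v13,v16,v14) [++-] → (-1.24996, -1.04863, -0.2364)–(-1.5992, -0.7701, -0.2364)  len=0.4467
  (v14,v16,v17) [-+-] → (-1.24996, -1.04863, -0.2364)–(-0.395, -1.7305, -0.2364)  len=1.0936
  (v14,v17,v12) [--+] → (-1.60303, -1.41885, -0.2364)–(-2.10876, -1.01551, -0.2364)  len=0.6469
  (v12,v17,v15) [+-+] → (-1.60303, -1.41885, -0.2364)–(-0.520809, -2.28188, -0.2364)  len=1.3842
  (v16,v19,v17) [++-] → (0.040517, -1.63111, -0.2364)–(-0.395, -1.7305, -0.2364)  len=0.4467
  (v17,v19,v20) [-+-] → (0.040517, -1.63111, -0.2364)–(1.1067, -1.3878, -0.2364)  len=1.0936
  (v17,v20,v15) [--+] → (0.109857, -2.13796, -0.2364)–(-0.520809, -2.28188, -0.2364)  len=0.6469
  (v15,v20,v18) [+-+] → (0.109857, -2.13796, -0.2364)–(1.4593, -1.8299, -0.2364)  len=1.3842
  (v19,v1,v20) [++-] → (1.30052, -0.985316, -0.2364)–(1.1067, -1.3878, -0.2364)  len=0.4467
  (v20,v1,v2) [-+-] → (1.30052, -0.985316, -0.2364)–(1.775, 0, -0.2364)  len=1.0936
  (v20,v2,v18) [--+] → (1.73997, -1.24707, -0.2364)–(1.4593, -1.8299, -0.2364)  len=0.6469
  (v18,v2,v0) [+-+] → (1.73997, -1.24707, -0.2364)–(2.34053, 0, -0.2364)  len=1.3841

Chained into 2 loop(s):
  loop 1: 14 segments, perimeter = 10.7820
  loop 2: 14 segments, perimeter = 14.2173
Total perimeter = 24.999

loops=2 perimeter=24.999
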